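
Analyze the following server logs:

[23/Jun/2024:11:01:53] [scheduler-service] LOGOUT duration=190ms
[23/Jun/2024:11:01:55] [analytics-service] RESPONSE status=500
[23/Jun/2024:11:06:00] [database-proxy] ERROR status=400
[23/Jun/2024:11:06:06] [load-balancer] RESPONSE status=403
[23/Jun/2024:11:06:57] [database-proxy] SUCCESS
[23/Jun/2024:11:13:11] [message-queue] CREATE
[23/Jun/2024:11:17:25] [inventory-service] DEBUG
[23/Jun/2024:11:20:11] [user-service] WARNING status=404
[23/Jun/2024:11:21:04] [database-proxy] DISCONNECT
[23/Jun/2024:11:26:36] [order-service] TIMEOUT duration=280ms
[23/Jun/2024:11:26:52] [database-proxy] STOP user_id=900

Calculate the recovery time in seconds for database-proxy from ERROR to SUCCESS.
57

To calculate recovery time:

1. Find ERROR event for database-proxy: 23/Jun/2024:11:06:00
2. Find next SUCCESS event for database-proxy: 23/Jun/2024:11:06:57
3. Recovery time: 23/Jun/2024:11:06:57 - 23/Jun/2024:11:06:00 = 57 seconds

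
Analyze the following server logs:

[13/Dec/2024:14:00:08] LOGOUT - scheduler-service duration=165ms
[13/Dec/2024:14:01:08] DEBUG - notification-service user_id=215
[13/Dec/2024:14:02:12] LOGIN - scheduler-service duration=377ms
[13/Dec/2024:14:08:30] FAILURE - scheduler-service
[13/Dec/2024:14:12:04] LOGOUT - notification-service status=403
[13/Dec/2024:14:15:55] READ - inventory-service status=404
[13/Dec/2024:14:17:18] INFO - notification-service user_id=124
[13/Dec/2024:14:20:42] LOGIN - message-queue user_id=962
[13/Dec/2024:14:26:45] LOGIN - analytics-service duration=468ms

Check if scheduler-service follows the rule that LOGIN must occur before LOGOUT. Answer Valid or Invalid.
Invalid

To validate ordering:

1. Required order: LOGIN → LOGOUT
2. Rule: LOGIN must occur before LOGOUT
3. Check actual order of events for scheduler-service
4. Result: Invalid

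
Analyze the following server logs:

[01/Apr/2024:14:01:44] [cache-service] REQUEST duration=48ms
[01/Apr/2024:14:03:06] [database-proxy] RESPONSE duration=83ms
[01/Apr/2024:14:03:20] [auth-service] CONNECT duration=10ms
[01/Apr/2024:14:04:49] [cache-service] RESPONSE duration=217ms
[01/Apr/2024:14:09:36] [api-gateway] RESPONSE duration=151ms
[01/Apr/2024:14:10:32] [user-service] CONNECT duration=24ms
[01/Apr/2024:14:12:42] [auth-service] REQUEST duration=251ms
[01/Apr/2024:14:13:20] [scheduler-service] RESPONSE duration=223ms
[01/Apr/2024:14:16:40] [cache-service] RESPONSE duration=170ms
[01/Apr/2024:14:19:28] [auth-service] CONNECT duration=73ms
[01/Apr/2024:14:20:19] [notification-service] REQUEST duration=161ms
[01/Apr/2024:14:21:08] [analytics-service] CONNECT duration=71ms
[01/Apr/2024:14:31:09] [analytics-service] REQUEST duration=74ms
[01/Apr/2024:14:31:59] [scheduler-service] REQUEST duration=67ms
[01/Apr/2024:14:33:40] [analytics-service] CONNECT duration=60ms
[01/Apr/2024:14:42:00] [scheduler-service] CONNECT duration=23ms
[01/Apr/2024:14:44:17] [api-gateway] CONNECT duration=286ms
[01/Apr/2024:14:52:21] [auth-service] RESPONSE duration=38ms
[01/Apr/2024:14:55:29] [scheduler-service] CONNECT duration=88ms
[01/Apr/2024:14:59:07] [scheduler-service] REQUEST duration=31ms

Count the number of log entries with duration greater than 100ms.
7

To count timeouts:

1. Threshold: 100ms
2. Extract duration from each log entry
3. Count entries where duration > 100
4. Timeout count: 7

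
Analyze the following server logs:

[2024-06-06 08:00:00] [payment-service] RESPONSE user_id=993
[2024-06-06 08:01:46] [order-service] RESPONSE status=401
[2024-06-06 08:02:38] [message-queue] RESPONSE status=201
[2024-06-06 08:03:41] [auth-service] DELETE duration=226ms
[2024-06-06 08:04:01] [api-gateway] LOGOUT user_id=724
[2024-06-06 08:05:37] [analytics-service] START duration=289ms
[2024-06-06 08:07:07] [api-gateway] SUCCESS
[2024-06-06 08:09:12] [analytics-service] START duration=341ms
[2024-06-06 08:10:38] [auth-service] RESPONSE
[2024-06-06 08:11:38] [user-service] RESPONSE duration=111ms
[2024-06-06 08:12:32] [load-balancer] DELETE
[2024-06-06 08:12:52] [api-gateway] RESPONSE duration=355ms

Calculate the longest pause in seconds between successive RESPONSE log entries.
480

To find the longest gap:

1. Extract all RESPONSE events in chronological order
2. Calculate time differences between consecutive events
3. Find the maximum difference
4. Longest gap: 480 seconds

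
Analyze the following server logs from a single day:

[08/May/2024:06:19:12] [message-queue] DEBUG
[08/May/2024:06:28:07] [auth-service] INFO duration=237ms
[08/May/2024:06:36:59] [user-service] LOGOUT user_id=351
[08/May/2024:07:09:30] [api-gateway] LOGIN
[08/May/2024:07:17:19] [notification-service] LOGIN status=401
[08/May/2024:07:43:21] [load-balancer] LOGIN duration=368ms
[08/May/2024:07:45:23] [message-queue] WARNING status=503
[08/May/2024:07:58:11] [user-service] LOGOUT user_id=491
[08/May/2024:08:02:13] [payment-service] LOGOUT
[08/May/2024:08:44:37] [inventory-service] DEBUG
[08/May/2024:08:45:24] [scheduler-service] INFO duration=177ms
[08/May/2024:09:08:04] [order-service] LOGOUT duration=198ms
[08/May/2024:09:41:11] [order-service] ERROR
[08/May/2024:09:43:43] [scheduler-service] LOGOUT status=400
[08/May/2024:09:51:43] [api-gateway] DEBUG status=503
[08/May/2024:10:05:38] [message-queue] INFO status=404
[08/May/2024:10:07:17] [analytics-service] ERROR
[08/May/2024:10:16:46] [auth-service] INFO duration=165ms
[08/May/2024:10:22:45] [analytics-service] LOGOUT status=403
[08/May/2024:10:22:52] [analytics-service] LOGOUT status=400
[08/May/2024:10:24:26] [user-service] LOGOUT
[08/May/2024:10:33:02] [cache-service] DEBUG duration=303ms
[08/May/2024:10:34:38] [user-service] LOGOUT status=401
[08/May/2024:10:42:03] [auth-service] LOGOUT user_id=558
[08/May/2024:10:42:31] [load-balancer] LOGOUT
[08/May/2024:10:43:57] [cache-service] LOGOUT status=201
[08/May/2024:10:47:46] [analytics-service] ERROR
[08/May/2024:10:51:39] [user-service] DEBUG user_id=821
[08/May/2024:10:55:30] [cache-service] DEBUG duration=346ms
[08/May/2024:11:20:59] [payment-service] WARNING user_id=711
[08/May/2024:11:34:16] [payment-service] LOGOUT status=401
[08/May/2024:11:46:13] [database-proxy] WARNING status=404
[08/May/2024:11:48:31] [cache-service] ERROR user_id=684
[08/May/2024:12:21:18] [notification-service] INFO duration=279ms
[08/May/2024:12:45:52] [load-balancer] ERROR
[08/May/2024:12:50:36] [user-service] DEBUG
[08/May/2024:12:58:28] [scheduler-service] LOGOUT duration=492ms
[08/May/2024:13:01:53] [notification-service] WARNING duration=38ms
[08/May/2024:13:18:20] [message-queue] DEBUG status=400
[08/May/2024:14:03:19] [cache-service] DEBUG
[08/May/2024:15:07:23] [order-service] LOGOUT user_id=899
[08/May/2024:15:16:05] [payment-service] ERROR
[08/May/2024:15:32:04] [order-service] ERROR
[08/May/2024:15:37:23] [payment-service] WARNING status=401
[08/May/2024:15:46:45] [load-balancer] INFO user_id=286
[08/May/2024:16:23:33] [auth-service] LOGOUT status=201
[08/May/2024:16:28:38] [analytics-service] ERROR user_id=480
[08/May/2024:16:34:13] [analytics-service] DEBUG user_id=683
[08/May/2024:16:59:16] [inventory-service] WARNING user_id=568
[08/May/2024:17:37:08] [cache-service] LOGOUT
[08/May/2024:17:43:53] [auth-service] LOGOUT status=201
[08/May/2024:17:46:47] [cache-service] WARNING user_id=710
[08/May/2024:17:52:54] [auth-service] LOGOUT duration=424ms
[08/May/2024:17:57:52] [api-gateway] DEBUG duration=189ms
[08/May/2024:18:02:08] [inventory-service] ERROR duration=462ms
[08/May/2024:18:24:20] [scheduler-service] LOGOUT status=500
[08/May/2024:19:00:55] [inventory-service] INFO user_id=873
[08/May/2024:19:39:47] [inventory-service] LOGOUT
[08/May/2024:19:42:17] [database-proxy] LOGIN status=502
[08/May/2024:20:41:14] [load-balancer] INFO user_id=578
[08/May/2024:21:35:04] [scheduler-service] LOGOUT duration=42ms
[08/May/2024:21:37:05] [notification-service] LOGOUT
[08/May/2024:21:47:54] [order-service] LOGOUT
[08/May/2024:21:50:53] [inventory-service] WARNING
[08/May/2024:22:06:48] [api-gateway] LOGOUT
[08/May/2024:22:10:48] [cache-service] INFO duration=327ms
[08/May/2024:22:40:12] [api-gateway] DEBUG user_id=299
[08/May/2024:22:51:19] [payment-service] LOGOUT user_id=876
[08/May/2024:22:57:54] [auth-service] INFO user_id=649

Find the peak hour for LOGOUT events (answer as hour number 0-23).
10

To find the peak hour:

1. Group all LOGOUT events by hour
2. Count events in each hour
3. Find hour with maximum count
4. Peak hour: 10 (with 7 events)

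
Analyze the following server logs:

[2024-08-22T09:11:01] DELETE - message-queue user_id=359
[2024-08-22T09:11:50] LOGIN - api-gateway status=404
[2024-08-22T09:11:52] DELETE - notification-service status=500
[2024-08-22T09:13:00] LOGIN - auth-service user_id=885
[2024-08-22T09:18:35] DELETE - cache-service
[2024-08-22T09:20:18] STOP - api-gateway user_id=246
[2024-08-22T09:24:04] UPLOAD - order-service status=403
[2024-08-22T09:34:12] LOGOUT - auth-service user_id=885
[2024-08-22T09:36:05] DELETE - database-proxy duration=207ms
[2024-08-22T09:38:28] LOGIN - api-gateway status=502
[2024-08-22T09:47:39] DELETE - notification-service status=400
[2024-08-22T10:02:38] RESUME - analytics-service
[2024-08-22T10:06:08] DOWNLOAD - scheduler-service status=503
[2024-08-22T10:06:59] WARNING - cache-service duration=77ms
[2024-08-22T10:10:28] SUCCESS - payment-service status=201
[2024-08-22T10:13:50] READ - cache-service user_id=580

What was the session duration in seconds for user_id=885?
1272

To calculate session duration:

1. Find LOGIN event for user_id=885: 2024-08-22T09:13:00
2. Find LOGOUT event for user_id=885: 2024-08-22T09:34:12
3. Session duration: 2024-08-22T09:34:12 - 2024-08-22T09:13:00 = 1272 seconds (21 minutes)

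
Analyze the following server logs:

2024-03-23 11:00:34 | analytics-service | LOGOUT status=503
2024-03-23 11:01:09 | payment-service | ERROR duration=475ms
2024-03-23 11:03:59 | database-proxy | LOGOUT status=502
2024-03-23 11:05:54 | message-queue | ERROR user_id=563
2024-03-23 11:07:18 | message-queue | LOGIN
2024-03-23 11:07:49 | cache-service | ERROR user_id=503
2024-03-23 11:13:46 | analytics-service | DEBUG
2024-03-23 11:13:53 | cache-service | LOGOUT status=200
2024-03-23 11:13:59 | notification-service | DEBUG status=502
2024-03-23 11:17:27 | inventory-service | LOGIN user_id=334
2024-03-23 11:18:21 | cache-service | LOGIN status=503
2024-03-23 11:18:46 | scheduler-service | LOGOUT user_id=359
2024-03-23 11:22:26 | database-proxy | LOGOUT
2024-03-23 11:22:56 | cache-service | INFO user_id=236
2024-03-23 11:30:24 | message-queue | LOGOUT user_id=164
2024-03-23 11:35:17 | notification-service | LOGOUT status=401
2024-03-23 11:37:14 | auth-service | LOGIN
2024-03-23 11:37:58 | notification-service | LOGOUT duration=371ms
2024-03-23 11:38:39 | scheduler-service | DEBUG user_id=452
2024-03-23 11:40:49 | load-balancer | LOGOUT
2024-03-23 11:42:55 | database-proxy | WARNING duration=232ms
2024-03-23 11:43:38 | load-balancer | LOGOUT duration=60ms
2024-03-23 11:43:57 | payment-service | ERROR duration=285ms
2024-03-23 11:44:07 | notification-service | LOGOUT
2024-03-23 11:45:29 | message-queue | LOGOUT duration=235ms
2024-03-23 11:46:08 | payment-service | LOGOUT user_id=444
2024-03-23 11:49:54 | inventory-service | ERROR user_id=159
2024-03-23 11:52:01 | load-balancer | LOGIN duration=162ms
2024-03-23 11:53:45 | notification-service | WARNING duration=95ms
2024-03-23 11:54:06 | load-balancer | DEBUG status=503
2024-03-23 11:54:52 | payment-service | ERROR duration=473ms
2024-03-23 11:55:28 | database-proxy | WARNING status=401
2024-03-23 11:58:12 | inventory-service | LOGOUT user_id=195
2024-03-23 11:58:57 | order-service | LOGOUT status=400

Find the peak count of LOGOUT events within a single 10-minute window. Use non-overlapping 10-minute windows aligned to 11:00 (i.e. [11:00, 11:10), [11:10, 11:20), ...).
5

To find the burst window:

1. Divide the log period into non-overlapping 10-minute windows starting at 11:00
2. Count LOGOUT events in each window
3. Find the window with maximum count
4. Maximum events in a window: 5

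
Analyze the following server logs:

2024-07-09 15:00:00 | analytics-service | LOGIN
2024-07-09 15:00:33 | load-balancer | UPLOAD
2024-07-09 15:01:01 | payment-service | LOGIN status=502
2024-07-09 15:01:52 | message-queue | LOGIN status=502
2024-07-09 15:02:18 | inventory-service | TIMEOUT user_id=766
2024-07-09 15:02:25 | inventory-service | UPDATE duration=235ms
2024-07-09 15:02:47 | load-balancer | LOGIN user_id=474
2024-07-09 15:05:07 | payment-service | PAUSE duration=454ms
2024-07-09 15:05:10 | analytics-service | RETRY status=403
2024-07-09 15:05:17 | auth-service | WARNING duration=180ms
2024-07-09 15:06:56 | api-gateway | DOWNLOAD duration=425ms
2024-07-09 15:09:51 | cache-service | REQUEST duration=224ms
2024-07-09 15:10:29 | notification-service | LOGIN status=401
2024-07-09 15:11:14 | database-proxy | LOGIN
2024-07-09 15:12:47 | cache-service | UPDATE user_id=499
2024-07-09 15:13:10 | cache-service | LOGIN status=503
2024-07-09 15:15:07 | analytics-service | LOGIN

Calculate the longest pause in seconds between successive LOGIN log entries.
462

To find the longest gap:

1. Extract all LOGIN events in chronological order
2. Calculate time differences between consecutive events
3. Find the maximum difference
4. Longest gap: 462 seconds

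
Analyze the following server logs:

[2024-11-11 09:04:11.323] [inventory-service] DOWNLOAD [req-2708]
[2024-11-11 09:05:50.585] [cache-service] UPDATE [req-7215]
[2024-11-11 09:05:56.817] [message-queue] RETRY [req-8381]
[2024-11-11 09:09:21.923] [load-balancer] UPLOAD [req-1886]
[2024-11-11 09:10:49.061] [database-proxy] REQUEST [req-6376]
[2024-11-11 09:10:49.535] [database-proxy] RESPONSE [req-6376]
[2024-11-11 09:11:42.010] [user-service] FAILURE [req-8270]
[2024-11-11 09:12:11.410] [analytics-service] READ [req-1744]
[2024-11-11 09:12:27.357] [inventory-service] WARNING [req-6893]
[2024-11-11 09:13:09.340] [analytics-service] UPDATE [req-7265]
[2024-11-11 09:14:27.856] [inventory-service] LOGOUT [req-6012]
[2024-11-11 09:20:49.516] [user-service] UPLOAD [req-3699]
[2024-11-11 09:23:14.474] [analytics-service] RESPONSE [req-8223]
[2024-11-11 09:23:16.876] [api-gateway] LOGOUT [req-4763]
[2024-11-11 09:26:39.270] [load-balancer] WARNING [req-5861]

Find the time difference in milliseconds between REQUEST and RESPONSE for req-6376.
474

To calculate latency:

1. Find REQUEST with id req-6376: 2024-11-11 09:10:49.061
2. Find RESPONSE with id req-6376: 2024-11-11 09:10:49.535
3. Latency: 2024-11-11 09:10:49.535 - 2024-11-11 09:10:49.061 = 474ms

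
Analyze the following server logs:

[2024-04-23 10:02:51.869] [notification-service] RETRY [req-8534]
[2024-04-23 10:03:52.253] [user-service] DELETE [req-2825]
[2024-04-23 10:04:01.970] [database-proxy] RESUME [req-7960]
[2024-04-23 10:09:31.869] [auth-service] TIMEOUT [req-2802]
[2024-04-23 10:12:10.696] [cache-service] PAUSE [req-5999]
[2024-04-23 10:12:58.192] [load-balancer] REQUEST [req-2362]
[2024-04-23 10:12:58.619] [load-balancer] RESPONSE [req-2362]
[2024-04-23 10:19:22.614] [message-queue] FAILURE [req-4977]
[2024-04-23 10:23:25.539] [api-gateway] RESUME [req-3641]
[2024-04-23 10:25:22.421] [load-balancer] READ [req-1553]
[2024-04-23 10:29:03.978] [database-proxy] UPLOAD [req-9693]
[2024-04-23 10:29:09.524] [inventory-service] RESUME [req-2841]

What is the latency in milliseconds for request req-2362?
427

To calculate latency:

1. Find REQUEST with id req-2362: 2024-04-23 10:12:58.192
2. Find RESPONSE with id req-2362: 2024-04-23 10:12:58.619
3. Latency: 2024-04-23 10:12:58.619 - 2024-04-23 10:12:58.192 = 427ms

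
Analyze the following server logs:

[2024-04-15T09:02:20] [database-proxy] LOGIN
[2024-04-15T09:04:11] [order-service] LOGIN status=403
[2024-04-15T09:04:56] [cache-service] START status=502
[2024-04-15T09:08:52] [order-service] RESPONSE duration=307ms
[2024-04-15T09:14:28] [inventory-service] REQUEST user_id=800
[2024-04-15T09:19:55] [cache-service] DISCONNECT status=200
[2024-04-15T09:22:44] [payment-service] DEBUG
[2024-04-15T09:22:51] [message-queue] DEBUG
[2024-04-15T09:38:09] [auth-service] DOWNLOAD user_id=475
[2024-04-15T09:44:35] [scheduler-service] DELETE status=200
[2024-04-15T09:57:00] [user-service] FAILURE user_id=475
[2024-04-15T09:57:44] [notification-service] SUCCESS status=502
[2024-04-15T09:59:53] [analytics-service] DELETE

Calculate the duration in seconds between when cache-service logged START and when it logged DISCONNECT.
899

To find the time between events:

1. Locate the first START event for cache-service: 2024-04-15T09:04:56
2. Locate the first DISCONNECT event for cache-service: 2024-04-15T09:19:55
3. Calculate the difference: 2024-04-15T09:19:55 - 2024-04-15T09:04:56 = 899 seconds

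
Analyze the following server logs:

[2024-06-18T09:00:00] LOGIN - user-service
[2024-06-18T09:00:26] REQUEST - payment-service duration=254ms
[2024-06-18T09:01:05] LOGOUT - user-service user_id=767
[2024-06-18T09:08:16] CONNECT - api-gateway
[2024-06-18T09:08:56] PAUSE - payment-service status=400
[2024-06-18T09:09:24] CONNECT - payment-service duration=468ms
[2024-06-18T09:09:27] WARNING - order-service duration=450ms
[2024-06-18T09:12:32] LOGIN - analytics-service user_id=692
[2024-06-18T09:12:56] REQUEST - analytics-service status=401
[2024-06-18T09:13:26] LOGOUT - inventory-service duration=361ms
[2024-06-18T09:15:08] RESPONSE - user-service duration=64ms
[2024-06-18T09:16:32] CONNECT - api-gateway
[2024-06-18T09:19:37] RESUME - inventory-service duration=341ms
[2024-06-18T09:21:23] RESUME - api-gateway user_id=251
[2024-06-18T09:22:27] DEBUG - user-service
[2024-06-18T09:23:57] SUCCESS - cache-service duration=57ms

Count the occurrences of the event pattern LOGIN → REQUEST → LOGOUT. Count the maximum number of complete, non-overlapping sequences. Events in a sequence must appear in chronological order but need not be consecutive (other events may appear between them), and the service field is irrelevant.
2

To count sequences:

1. Look for pattern: LOGIN → REQUEST → LOGOUT
2. Greedily scan the log in chronological order, matching each sequence element in turn (ignoring service)
3. Each time the full pattern completes, increment the count and restart matching from the next event
4. Complete non-overlapping sequences found: 2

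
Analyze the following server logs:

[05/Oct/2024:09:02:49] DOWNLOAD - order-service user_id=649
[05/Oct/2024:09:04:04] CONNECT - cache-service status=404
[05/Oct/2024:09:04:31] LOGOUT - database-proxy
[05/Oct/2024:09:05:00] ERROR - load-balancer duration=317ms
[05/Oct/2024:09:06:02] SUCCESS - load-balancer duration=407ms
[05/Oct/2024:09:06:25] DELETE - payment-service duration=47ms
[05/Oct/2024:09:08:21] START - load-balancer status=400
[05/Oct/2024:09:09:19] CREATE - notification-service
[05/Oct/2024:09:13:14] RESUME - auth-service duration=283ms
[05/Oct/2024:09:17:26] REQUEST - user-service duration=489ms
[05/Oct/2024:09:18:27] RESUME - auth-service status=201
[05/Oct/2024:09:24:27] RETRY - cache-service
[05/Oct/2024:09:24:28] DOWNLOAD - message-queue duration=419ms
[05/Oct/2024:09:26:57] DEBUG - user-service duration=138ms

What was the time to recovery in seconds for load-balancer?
62

To calculate recovery time:

1. Find ERROR event for load-balancer: 05/Oct/2024:09:05:00
2. Find next SUCCESS event for load-balancer: 05/Oct/2024:09:06:02
3. Recovery time: 05/Oct/2024:09:06:02 - 05/Oct/2024:09:05:00 = 62 seconds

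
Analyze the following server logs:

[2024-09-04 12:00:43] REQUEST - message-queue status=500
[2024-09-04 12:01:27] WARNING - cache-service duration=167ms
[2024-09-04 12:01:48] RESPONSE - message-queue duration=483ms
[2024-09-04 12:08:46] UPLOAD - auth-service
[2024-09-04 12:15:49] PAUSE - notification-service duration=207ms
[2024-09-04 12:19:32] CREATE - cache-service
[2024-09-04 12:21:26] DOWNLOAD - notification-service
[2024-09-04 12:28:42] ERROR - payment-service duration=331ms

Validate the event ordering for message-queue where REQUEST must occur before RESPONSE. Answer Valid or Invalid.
Valid

To validate ordering:

1. Required order: REQUEST → RESPONSE
2. Rule: REQUEST must occur before RESPONSE
3. Check actual order of events for message-queue
4. Result: Valid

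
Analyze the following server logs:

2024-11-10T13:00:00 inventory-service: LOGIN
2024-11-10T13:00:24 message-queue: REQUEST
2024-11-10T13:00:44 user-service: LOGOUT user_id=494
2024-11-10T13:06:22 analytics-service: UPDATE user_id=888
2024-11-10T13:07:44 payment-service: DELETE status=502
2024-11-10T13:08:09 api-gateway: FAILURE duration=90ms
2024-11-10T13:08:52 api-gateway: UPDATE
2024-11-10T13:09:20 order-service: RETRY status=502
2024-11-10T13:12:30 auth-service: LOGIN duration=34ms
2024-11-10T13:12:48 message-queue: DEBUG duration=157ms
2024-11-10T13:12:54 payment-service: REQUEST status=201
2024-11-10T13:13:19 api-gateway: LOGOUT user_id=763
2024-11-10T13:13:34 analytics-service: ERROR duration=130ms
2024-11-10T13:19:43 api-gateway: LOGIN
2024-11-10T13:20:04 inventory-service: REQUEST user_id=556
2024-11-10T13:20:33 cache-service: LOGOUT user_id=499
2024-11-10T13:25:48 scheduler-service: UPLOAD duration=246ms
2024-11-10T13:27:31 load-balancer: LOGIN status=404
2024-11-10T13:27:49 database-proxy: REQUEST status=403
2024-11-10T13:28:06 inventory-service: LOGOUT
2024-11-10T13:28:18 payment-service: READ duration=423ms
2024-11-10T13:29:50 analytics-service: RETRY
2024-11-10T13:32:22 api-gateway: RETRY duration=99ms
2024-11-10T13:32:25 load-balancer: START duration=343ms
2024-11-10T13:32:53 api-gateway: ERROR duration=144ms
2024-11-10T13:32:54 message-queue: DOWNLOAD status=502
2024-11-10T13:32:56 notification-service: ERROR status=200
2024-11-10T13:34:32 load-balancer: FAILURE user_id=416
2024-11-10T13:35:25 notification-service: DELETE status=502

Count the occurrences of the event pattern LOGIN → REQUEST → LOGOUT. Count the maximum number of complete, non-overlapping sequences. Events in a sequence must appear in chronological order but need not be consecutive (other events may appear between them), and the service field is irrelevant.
4

To count sequences:

1. Look for pattern: LOGIN → REQUEST → LOGOUT
2. Greedily scan the log in chronological order, matching each sequence element in turn (ignoring service)
3. Each time the full pattern completes, increment the count and restart matching from the next event
4. Complete non-overlapping sequences found: 4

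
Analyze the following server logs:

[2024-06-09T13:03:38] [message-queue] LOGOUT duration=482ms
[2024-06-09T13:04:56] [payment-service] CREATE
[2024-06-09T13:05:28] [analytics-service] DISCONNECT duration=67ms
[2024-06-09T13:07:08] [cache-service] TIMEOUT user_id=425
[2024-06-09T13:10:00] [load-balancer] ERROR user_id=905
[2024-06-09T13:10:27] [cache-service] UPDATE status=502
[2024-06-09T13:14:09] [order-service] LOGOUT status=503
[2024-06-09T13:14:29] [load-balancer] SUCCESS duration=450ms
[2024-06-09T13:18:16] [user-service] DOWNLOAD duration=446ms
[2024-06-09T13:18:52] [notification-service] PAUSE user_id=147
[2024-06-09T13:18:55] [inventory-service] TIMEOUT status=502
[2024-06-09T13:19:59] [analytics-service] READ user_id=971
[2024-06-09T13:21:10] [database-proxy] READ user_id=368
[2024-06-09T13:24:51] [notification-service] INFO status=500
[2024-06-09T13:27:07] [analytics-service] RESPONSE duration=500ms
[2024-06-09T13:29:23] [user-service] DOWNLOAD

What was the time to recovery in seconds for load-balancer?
269

To calculate recovery time:

1. Find ERROR event for load-balancer: 2024-06-09T13:10:00
2. Find next SUCCESS event for load-balancer: 2024-06-09T13:14:29
3. Recovery time: 2024-06-09T13:14:29 - 2024-06-09T13:10:00 = 269 seconds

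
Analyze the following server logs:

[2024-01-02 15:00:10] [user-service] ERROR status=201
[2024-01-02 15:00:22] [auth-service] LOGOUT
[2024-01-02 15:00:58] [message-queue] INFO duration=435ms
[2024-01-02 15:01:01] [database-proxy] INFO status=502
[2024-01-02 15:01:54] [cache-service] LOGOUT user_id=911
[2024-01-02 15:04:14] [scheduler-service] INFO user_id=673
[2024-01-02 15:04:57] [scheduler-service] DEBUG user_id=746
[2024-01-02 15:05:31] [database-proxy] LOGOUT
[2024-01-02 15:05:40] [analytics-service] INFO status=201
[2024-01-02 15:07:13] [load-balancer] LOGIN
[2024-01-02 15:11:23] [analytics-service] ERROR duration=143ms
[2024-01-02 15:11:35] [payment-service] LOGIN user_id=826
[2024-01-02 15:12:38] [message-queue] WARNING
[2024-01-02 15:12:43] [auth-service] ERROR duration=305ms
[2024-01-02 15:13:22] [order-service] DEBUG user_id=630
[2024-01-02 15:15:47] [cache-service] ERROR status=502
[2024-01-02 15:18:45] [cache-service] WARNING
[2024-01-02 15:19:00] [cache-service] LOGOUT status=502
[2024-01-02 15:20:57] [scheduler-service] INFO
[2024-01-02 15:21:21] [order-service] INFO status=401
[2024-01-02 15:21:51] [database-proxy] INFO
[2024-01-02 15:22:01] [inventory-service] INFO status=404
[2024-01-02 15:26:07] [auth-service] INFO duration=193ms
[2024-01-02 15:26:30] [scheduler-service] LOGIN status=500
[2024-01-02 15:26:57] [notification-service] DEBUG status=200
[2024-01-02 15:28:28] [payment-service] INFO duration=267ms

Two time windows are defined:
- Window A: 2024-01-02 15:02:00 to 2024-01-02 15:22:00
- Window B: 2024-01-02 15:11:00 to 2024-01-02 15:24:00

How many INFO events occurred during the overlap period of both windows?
3

To find overlap events:

1. Window A: 2024-01-02 15:02:00 to 2024-01-02 15:22:00
2. Window B: 2024-01-02 15:11:00 to 2024-01-02 15:24:00
3. Overlap period: 2024-01-02 15:11:00 to 2024-01-02 15:22:00
4. Count INFO events in overlap: 3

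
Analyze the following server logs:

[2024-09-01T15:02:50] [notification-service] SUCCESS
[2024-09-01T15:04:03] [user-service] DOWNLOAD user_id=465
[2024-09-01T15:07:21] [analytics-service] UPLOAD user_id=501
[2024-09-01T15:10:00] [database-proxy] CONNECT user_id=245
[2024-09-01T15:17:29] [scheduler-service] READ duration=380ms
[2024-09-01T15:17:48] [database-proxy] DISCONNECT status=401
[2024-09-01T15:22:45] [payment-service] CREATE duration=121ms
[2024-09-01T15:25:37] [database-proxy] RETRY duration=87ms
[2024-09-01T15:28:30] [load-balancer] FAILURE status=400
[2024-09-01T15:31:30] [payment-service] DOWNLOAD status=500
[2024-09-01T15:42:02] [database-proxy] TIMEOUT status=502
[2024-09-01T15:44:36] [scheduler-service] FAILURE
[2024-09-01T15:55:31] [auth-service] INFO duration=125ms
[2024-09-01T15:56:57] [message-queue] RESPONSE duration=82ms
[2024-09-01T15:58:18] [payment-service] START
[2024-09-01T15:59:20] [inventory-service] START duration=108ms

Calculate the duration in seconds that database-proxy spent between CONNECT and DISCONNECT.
468

To calculate state duration:

1. Find CONNECT event for database-proxy: 2024-09-01T15:10:00
2. Find DISCONNECT event for database-proxy: 2024-09-01T15:17:48
3. Calculate duration: 2024-09-01T15:17:48 - 2024-09-01T15:10:00 = 468 seconds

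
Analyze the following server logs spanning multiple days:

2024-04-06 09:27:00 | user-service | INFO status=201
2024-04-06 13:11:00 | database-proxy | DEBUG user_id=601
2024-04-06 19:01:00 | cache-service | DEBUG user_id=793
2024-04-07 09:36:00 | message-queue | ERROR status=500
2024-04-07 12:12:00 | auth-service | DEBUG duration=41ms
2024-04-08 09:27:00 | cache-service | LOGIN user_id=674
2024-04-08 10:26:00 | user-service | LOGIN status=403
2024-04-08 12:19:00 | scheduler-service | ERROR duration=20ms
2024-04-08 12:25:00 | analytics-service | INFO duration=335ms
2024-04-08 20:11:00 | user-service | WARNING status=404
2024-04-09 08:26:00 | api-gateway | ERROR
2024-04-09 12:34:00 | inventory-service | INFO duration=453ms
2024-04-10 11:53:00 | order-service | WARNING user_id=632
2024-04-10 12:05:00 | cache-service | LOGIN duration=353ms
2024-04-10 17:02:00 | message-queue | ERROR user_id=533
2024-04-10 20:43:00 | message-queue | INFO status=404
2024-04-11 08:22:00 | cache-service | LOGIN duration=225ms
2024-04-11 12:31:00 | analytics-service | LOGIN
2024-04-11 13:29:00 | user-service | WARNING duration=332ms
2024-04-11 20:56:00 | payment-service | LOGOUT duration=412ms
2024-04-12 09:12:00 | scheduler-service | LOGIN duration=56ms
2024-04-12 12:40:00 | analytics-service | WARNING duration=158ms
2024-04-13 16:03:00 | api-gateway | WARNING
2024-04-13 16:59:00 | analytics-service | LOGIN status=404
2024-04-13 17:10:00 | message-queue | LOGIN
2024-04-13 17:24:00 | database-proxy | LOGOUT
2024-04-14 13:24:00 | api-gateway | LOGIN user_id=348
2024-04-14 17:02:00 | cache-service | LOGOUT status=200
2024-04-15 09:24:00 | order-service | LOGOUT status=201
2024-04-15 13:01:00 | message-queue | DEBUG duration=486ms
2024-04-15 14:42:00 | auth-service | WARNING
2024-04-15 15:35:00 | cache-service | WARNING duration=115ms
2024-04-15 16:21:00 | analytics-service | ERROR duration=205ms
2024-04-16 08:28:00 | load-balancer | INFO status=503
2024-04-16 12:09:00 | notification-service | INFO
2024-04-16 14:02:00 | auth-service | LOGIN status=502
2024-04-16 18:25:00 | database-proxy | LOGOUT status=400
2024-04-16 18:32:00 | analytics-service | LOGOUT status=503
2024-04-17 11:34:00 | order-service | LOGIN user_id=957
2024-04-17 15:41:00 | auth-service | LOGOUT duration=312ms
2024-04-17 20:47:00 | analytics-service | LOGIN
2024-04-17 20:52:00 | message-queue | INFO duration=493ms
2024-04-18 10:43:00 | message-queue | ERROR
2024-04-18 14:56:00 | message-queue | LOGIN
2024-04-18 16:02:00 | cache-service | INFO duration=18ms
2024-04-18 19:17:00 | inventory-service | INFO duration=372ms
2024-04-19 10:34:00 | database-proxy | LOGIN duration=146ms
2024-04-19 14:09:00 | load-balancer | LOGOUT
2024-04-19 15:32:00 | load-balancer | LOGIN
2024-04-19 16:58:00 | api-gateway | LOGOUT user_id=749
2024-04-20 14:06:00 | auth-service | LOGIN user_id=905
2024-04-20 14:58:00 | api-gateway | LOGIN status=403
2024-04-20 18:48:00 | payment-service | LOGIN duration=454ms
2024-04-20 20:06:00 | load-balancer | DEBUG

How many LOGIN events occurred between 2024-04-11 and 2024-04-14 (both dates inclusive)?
6

To filter by date range:

1. Date range: 2024-04-11 through 2024-04-14, both dates inclusive
2. Filter for LOGIN events whose date falls in this range
3. Count matching events: 6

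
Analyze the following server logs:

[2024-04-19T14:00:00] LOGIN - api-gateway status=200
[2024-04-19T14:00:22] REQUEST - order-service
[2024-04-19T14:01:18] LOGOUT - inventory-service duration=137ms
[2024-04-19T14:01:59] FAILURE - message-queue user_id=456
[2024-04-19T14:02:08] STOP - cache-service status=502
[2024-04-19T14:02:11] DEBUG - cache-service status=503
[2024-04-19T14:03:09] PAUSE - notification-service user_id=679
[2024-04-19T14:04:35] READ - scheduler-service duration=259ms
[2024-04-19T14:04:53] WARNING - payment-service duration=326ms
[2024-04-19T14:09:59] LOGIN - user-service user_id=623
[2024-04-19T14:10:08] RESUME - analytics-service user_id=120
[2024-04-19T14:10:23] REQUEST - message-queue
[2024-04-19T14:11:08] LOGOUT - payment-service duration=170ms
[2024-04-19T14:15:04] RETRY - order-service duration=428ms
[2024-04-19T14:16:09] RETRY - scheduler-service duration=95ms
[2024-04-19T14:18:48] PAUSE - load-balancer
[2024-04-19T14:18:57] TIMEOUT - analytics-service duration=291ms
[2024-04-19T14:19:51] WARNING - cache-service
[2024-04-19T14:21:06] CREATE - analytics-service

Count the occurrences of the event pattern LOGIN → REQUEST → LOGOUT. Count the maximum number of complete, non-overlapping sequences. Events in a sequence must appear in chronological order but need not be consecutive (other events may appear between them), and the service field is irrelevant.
2

To count sequences:

1. Look for pattern: LOGIN → REQUEST → LOGOUT
2. Greedily scan the log in chronological order, matching each sequence element in turn (ignoring service)
3. Each time the full pattern completes, increment the count and restart matching from the next event
4. Complete non-overlapping sequences found: 2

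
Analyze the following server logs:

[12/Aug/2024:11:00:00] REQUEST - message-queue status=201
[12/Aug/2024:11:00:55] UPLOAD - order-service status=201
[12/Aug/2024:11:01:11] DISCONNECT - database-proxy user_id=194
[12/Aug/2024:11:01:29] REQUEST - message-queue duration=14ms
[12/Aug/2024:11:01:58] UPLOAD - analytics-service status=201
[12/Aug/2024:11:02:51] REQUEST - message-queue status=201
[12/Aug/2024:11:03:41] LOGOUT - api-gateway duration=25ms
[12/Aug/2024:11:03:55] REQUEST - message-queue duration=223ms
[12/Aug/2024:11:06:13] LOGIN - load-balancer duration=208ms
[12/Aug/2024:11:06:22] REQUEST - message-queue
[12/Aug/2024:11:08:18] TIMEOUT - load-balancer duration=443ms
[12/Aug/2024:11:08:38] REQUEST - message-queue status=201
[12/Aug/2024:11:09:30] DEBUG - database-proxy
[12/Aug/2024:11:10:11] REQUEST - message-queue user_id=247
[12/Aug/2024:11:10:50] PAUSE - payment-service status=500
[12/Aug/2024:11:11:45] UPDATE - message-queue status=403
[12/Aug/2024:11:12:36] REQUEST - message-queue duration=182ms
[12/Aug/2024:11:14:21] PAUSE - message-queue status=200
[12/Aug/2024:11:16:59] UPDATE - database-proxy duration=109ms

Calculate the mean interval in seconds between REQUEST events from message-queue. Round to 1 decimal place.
108.0

To calculate average interval:

1. Find all REQUEST events for message-queue in order
2. Calculate time gaps between consecutive events
3. Compute mean of gaps: 756 / 7 = 108.0 seconds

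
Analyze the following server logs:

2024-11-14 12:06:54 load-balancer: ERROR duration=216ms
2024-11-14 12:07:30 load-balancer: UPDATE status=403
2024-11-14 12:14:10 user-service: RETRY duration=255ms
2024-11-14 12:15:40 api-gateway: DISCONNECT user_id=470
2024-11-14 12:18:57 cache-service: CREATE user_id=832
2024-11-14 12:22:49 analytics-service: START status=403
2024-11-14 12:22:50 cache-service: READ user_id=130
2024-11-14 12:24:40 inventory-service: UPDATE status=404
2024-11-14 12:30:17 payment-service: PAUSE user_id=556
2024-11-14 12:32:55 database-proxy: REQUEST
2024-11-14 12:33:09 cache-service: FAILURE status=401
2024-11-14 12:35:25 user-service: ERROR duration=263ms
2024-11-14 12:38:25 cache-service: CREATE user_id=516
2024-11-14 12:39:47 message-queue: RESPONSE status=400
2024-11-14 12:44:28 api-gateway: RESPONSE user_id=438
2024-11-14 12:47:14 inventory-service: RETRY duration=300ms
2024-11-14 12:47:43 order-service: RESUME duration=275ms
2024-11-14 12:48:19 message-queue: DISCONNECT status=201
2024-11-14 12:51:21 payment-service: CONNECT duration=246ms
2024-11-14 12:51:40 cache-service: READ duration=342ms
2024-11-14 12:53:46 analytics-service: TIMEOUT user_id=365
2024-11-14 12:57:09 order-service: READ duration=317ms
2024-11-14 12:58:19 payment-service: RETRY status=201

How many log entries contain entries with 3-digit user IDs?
7

To find matching entries:

1. Pattern to match: entries with 3-digit user IDs
2. Scan each log entry for the pattern
3. Count matches: 7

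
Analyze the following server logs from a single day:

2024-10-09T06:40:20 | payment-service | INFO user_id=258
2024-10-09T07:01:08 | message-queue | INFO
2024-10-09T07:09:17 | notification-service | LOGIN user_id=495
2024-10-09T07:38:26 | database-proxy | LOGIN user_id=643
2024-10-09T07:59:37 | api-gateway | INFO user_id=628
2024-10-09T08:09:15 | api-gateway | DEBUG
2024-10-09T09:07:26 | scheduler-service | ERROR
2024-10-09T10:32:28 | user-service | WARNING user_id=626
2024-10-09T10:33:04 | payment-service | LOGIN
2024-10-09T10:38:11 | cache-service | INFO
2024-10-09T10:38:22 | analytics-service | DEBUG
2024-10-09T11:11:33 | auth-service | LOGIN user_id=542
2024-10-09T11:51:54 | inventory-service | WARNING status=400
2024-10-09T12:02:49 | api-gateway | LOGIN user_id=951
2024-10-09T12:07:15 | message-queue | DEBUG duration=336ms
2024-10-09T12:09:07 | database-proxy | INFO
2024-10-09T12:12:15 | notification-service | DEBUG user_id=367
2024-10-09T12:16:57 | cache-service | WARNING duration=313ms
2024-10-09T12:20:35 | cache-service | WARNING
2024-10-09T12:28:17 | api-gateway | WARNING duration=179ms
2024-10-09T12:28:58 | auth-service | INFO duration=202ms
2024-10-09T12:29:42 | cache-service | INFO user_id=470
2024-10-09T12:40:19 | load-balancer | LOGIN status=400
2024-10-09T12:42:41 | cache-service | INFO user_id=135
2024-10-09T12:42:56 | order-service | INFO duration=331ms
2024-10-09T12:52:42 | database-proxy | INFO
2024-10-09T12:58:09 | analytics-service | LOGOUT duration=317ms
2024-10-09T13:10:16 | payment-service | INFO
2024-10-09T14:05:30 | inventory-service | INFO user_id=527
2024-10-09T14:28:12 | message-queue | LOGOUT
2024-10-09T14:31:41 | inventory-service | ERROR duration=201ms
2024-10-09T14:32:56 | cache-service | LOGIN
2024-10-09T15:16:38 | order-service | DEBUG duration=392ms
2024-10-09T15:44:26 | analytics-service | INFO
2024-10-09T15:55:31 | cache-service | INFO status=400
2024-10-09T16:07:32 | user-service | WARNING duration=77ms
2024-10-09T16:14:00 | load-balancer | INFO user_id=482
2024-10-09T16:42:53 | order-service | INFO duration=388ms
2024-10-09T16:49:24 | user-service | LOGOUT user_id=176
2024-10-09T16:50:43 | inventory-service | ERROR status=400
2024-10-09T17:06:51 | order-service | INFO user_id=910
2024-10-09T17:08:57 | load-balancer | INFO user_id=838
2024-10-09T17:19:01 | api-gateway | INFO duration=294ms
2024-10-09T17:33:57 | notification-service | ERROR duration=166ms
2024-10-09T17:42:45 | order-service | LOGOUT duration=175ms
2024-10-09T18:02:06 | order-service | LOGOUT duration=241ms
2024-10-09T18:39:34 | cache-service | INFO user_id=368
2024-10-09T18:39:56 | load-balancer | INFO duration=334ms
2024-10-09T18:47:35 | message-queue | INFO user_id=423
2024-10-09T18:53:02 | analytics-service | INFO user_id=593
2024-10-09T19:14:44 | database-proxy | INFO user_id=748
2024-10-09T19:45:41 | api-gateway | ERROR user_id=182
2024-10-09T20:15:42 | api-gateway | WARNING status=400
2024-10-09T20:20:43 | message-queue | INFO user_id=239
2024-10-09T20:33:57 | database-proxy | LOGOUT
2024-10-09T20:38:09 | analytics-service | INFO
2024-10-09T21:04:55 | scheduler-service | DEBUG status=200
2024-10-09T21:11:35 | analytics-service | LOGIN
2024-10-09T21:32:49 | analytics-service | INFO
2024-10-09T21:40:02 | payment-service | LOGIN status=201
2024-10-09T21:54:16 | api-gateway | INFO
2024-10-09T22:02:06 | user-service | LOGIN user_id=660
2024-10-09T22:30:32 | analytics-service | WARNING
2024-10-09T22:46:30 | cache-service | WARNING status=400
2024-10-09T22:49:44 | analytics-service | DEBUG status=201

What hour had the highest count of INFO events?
12

To find the peak hour:

1. Group all INFO events by hour
2. Count events in each hour
3. Find hour with maximum count
4. Peak hour: 12 (with 6 events)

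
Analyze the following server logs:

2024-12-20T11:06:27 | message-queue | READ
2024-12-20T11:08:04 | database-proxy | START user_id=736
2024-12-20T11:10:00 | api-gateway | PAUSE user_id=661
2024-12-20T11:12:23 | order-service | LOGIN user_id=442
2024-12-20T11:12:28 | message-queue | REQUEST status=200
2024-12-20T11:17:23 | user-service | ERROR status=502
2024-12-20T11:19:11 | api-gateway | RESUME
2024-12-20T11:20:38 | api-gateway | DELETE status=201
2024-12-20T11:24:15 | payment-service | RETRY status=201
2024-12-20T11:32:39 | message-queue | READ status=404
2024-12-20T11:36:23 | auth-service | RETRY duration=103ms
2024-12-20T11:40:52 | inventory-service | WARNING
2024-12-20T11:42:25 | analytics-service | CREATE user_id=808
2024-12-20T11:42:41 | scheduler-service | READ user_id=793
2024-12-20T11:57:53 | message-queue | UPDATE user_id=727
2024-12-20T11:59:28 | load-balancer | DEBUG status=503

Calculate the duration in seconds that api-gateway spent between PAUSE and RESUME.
551

To calculate state duration:

1. Find PAUSE event for api-gateway: 2024-12-20T11:10:00
2. Find RESUME event for api-gateway: 2024-12-20T11:19:11
3. Calculate duration: 2024-12-20T11:19:11 - 2024-12-20T11:10:00 = 551 seconds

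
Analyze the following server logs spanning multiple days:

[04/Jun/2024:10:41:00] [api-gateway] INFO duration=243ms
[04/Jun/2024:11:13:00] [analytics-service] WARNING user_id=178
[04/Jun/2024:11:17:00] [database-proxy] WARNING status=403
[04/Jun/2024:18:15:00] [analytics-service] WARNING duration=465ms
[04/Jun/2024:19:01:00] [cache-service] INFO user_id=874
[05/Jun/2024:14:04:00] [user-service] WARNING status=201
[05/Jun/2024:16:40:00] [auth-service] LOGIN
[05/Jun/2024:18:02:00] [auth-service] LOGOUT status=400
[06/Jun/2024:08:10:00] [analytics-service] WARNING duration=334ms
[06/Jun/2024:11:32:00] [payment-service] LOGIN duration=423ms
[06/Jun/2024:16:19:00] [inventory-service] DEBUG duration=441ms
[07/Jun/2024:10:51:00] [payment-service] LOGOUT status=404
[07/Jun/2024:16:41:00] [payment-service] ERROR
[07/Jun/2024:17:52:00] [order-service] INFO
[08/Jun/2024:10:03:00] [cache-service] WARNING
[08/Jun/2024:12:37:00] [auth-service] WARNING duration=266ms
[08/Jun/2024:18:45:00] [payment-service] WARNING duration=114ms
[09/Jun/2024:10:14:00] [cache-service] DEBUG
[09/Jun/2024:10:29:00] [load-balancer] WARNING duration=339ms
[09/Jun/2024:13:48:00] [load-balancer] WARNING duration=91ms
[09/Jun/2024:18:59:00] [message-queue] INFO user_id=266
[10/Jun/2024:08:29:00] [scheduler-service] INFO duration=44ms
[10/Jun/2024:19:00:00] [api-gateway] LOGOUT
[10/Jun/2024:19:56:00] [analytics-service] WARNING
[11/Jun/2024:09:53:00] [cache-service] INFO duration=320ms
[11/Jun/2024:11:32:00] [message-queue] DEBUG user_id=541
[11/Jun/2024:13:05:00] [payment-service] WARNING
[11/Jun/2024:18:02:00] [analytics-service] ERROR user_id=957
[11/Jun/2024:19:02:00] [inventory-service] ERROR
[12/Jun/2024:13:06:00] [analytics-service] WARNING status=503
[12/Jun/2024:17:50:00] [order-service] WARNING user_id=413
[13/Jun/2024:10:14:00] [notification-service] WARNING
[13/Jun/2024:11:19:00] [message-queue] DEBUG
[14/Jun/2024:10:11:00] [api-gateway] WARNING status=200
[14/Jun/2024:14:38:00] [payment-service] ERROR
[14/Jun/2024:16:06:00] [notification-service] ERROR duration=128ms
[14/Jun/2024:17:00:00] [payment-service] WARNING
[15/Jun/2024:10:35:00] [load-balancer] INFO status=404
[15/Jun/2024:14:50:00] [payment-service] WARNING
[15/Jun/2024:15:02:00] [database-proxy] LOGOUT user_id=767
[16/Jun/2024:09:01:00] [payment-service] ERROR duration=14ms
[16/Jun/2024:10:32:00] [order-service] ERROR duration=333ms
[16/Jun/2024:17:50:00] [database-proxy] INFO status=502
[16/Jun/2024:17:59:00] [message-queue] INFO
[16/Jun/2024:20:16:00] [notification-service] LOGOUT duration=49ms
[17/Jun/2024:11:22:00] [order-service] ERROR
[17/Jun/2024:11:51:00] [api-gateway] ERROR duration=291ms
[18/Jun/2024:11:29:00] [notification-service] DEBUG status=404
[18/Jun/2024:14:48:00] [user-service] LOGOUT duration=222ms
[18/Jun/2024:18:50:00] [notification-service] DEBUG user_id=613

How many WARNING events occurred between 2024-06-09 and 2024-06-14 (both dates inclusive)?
9

To filter by date range:

1. Date range: 2024-06-09 through 2024-06-14, both dates inclusive
2. Filter for WARNING events whose date falls in this range
3. Count matching events: 9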